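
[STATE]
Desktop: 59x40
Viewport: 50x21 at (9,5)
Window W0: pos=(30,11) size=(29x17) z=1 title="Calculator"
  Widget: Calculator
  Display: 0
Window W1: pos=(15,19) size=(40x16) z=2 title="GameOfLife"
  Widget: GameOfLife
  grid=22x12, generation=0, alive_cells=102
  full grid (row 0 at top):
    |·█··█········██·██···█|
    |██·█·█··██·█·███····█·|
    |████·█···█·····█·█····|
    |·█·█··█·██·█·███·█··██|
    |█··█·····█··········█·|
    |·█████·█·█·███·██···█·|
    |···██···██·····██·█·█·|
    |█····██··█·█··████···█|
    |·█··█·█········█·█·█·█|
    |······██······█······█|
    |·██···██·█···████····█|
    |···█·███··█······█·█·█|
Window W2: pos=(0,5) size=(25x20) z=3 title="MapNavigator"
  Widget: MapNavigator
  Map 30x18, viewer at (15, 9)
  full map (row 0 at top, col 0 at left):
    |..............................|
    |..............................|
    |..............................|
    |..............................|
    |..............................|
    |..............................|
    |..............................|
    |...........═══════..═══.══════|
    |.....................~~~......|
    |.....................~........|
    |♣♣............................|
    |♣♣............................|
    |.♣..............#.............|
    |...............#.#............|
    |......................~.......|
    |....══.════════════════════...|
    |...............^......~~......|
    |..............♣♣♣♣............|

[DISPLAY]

━━━━━━━━━━━━━━━┓                                  
gator          ┃                                  
───────────────┨                                  
...............┃                                  
...............┃                                  
...............┃                                  
...............┃     ┏━━━━━━━━━━━━━━━━━━━━━━━━━━━┓
...............┃     ┃ Calculator                ┃
...............┃     ┠───────────────────────────┨
══════..═══.═══┃     ┃                          0┃
.........~~~...┃     ┃┌───┬───┬───┬───┐          ┃
...@.....~.....┃     ┃│ 7 │ 8 │ 9 │ ÷ │          ┃
...............┃     ┃├───┼───┼───┼───┤          ┃
...............┃     ┃│ 4 │ 5 │ 6 │ × │          ┃
....#..........┃━━━━━━━━━━━━━━━━━━━━━━━━━━━━━┓   ┃
...#.#.........┃fe                           ┃   ┃
..........~....┃─────────────────────────────┨   ┃
═══════════════┃                             ┃   ┃
...^......~~...┃····██·██···█                ┃   ┃
━━━━━━━━━━━━━━━┛█·█·███····█·                ┃   ┃
      ┃████·█···█·····█·█····                ┃   ┃


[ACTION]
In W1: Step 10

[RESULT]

━━━━━━━━━━━━━━━┓                                  
gator          ┃                                  
───────────────┨                                  
...............┃                                  
...............┃                                  
...............┃                                  
...............┃     ┏━━━━━━━━━━━━━━━━━━━━━━━━━━━┓
...............┃     ┃ Calculator                ┃
...............┃     ┠───────────────────────────┨
══════..═══.═══┃     ┃                          0┃
.........~~~...┃     ┃┌───┬───┬───┬───┐          ┃
...@.....~.....┃     ┃│ 7 │ 8 │ 9 │ ÷ │          ┃
...............┃     ┃├───┼───┼───┼───┤          ┃
...............┃     ┃│ 4 │ 5 │ 6 │ × │          ┃
....#..........┃━━━━━━━━━━━━━━━━━━━━━━━━━━━━━┓   ┃
...#.#.........┃fe                           ┃   ┃
..........~....┃─────────────────────────────┨   ┃
═══════════════┃                             ┃   ┃
...^......~~...┃·████········                ┃   ┃
━━━━━━━━━━━━━━━┛·█·█·········                ┃   ┃
      ┃········█·█·█·········                ┃   ┃


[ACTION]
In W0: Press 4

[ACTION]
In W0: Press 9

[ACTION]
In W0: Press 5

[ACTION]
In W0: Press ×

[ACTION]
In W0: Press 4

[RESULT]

━━━━━━━━━━━━━━━┓                                  
gator          ┃                                  
───────────────┨                                  
...............┃                                  
...............┃                                  
...............┃                                  
...............┃     ┏━━━━━━━━━━━━━━━━━━━━━━━━━━━┓
...............┃     ┃ Calculator                ┃
...............┃     ┠───────────────────────────┨
══════..═══.═══┃     ┃                          4┃
.........~~~...┃     ┃┌───┬───┬───┬───┐          ┃
...@.....~.....┃     ┃│ 7 │ 8 │ 9 │ ÷ │          ┃
...............┃     ┃├───┼───┼───┼───┤          ┃
...............┃     ┃│ 4 │ 5 │ 6 │ × │          ┃
....#..........┃━━━━━━━━━━━━━━━━━━━━━━━━━━━━━┓   ┃
...#.#.........┃fe                           ┃   ┃
..........~....┃─────────────────────────────┨   ┃
═══════════════┃                             ┃   ┃
...^......~~...┃·████········                ┃   ┃
━━━━━━━━━━━━━━━┛·█·█·········                ┃   ┃
      ┃········█·█·█·········                ┃   ┃


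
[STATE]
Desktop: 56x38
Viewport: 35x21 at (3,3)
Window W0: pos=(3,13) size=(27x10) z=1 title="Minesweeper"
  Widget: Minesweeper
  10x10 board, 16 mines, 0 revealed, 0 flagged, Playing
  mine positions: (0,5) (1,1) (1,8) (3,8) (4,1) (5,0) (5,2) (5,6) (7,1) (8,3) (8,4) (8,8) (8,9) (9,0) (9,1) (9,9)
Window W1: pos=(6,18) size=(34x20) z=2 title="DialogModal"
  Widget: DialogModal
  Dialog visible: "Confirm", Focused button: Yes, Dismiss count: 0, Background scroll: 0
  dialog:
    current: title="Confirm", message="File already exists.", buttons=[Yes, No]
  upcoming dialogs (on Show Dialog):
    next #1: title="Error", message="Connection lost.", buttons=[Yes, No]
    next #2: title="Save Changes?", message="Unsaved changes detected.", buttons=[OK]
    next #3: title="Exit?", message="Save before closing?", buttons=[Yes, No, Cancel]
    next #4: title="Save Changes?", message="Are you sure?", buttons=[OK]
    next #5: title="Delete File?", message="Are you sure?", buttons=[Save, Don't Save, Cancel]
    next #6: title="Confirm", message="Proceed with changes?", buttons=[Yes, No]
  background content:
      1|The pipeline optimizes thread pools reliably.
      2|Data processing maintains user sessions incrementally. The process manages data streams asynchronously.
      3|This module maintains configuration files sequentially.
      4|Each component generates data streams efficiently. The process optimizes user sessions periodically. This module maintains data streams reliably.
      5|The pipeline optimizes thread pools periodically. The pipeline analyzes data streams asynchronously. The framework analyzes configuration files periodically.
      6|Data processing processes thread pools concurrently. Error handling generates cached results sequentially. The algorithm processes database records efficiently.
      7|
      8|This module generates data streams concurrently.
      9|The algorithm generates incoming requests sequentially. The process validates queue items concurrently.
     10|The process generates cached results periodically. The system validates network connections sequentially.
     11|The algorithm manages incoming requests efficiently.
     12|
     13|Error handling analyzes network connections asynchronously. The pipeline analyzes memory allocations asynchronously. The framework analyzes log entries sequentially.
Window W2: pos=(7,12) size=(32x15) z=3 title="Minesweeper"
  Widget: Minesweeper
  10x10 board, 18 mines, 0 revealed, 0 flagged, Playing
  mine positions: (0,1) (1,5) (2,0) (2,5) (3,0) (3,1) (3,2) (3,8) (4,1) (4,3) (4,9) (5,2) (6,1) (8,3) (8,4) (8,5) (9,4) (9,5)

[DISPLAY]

                                   
                                   
                                   
                                   
                                   
                                   
                                   
                                   
                                   
    ┏━━━━━━━━━━━━━━━━━━━━━━━━━━━━━━
┏━━━┃ Minesweeper                  
┃ Mi┠──────────────────────────────
┠───┃■■■■■■■■■■                    
┃■■■┃■■■■■■■■■■                    
┃■■■┃■■■■■■■■■■                    
┃■■┏┃■■■■■■■■■■                    
┃■■┃┃■■■■■■■■■■                    
┃■■┠┃■■■■■■■■■■                    
┃■■┃┃■■■■■■■■■■                    
┗━━┃┃■■■■■■■■■■                    
   ┃┃■■■■■■■■■■                    


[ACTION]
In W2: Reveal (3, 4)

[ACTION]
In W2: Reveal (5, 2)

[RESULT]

                                   
                                   
                                   
                                   
                                   
                                   
                                   
                                   
                                   
    ┏━━━━━━━━━━━━━━━━━━━━━━━━━━━━━━
┏━━━┃ Minesweeper                  
┃ Mi┠──────────────────────────────
┠───┃■✹■■■■■■■■                    
┃■■■┃■■■■■✹■■■■                    
┃■■■┃✹■■■■✹■■■■                    
┃■■┏┃✹✹✹■2■■■✹■                    
┃■■┃┃■✹■✹■■■■■✹                    
┃■■┠┃■■✹■■■■■■■                    
┃■■┃┃■✹■■■■■■■■                    
┗━━┃┃■■■■■■■■■■                    
   ┃┃■■■✹✹✹■■■■                    


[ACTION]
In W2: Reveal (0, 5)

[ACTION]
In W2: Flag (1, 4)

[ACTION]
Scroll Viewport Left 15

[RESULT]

                                   
                                   
                                   
                                   
                                   
                                   
                                   
                                   
                                   
       ┏━━━━━━━━━━━━━━━━━━━━━━━━━━━
   ┏━━━┃ Minesweeper               
   ┃ Mi┠───────────────────────────
   ┠───┃■✹■■■■■■■■                 
   ┃■■■┃■■■■■✹■■■■                 
   ┃■■■┃✹■■■■✹■■■■                 
   ┃■■┏┃✹✹✹■2■■■✹■                 
   ┃■■┃┃■✹■✹■■■■■✹                 
   ┃■■┠┃■■✹■■■■■■■                 
   ┃■■┃┃■✹■■■■■■■■                 
   ┗━━┃┃■■■■■■■■■■                 
      ┃┃■■■✹✹✹■■■■                 


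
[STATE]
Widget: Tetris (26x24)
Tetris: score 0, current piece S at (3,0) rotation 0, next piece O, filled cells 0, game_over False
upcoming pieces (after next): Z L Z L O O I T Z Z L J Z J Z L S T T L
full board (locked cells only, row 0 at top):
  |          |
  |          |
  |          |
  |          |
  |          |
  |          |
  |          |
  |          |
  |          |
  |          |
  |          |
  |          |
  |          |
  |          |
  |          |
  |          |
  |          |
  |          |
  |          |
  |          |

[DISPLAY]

    ░░    │Next:          
   ░░     │▓▓             
          │▓▓             
          │               
          │               
          │               
          │Score:         
          │0              
          │               
          │               
          │               
          │               
          │               
          │               
          │               
          │               
          │               
          │               
          │               
          │               
          │               
          │               
          │               
          │               


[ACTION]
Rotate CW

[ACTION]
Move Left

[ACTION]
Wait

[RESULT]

          │Next:          
  ░       │▓▓             
  ░░      │▓▓             
   ░      │               
          │               
          │               
          │Score:         
          │0              
          │               
          │               
          │               
          │               
          │               
          │               
          │               
          │               
          │               
          │               
          │               
          │               
          │               
          │               
          │               
          │               


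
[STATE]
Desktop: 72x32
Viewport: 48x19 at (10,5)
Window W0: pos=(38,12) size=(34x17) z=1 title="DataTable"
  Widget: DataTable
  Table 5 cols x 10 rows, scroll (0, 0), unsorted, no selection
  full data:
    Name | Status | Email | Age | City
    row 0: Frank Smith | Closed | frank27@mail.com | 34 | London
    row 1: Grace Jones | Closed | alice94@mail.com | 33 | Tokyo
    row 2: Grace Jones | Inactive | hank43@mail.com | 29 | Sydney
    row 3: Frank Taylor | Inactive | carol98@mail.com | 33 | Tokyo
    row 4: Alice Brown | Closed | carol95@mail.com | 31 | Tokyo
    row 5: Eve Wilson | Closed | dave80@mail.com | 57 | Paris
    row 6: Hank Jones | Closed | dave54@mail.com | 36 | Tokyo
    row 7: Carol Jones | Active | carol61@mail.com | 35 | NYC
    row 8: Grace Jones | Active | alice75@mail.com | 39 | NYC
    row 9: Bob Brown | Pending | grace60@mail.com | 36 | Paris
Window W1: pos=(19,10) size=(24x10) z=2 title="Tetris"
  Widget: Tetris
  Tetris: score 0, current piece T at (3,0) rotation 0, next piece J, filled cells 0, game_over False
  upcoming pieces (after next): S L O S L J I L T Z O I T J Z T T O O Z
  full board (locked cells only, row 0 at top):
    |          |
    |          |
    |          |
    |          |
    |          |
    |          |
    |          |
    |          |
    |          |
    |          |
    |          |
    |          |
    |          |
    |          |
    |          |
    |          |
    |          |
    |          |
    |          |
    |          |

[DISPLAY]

                                                
                                                
                                                
                                                
                                                
         ┏━━━━━━━━━━━━━━━━━━━━━━┓               
         ┃ Tetris               ┃               
         ┠──────────────────────┨━━━━━━━━━━━━━━━
         ┃          │Next:      ┃aTable         
         ┃          │█          ┃───────────────
         ┃          │███        ┃        │Status
         ┃          │           ┃────────┼──────
         ┃          │           ┃k Smith │Closed
         ┃          │           ┃e Jones │Closed
         ┗━━━━━━━━━━━━━━━━━━━━━━┛e Jones │Inacti
                            ┃Frank Taylor│Inacti
                            ┃Alice Brown │Closed
                            ┃Eve Wilson  │Closed
                            ┃Hank Jones  │Closed


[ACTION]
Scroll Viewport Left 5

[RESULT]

                                                
                                                
                                                
                                                
                                                
              ┏━━━━━━━━━━━━━━━━━━━━━━┓          
              ┃ Tetris               ┃          
              ┠──────────────────────┨━━━━━━━━━━
              ┃          │Next:      ┃aTable    
              ┃          │█          ┃──────────
              ┃          │███        ┃        │S
              ┃          │           ┃────────┼─
              ┃          │           ┃k Smith │C
              ┃          │           ┃e Jones │C
              ┗━━━━━━━━━━━━━━━━━━━━━━┛e Jones │I
                                 ┃Frank Taylor│I
                                 ┃Alice Brown │C
                                 ┃Eve Wilson  │C
                                 ┃Hank Jones  │C


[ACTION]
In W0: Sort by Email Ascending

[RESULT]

                                                
                                                
                                                
                                                
                                                
              ┏━━━━━━━━━━━━━━━━━━━━━━┓          
              ┃ Tetris               ┃          
              ┠──────────────────────┨━━━━━━━━━━
              ┃          │Next:      ┃aTable    
              ┃          │█          ┃──────────
              ┃          │███        ┃        │S
              ┃          │           ┃────────┼─
              ┃          │           ┃e Jones │A
              ┃          │           ┃e Jones │C
              ┗━━━━━━━━━━━━━━━━━━━━━━┛l Jones │A
                                 ┃Alice Brown │C
                                 ┃Frank Taylor│I
                                 ┃Hank Jones  │C
                                 ┃Eve Wilson  │C


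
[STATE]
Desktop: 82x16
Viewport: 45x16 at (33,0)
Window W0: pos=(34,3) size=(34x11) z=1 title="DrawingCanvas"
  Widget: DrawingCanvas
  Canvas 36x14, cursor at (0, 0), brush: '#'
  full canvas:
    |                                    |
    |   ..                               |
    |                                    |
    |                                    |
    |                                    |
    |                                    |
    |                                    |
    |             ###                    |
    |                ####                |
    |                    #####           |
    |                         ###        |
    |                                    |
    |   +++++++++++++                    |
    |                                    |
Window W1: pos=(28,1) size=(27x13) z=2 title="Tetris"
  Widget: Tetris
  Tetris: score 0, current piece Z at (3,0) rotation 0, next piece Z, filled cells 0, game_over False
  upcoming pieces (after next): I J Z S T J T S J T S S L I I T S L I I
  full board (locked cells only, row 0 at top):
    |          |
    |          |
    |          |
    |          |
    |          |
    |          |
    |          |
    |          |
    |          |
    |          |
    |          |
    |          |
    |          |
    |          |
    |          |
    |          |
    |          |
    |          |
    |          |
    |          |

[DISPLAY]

                                             
━━━━━━━━━━━━━━━━━━━━━┓                       
ris                  ┃                       
─────────────────────┨━━━━━━━━━━━━┓          
      │Next:         ┃            ┃          
      │▓▓            ┃────────────┨          
      │ ▓▓           ┃            ┃          
      │              ┃            ┃          
      │              ┃            ┃          
      │              ┃            ┃          
      │Score:        ┃            ┃          
      │0             ┃            ┃          
      │              ┃            ┃          
━━━━━━━━━━━━━━━━━━━━━┛━━━━━━━━━━━━┛          
                                             
                                             


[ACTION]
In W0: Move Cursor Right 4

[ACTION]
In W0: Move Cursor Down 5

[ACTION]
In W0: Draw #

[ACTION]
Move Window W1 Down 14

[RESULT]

                                             
                                             
                                             
━━━━━━━━━━━━━━━━━━━━━┓━━━━━━━━━━━━┓          
ris                  ┃            ┃          
─────────────────────┨────────────┨          
      │Next:         ┃            ┃          
      │▓▓            ┃            ┃          
      │ ▓▓           ┃            ┃          
      │              ┃            ┃          
      │              ┃            ┃          
      │              ┃            ┃          
      │Score:        ┃            ┃          
      │0             ┃━━━━━━━━━━━━┛          
      │              ┃                       
━━━━━━━━━━━━━━━━━━━━━┛                       


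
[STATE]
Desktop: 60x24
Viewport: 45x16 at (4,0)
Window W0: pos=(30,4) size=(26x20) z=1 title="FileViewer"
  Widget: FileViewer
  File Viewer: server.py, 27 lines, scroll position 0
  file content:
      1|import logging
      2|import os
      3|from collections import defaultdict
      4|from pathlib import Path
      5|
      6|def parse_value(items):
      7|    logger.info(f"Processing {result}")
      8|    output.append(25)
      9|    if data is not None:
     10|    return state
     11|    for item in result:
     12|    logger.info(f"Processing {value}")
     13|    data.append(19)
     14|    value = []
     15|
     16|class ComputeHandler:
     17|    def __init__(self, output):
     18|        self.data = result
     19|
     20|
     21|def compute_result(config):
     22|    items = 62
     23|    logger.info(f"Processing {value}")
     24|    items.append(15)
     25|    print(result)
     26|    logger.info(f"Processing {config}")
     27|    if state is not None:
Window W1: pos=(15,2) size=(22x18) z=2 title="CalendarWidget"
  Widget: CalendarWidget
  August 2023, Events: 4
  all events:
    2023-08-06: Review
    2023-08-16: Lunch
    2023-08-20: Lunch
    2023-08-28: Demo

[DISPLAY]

                                             
                                             
           ┏━━━━━━━━━━━━━━━━━━━━┓            
           ┃ CalendarWidget     ┃            
           ┠────────────────────┨━━━━━━━━━━━━
           ┃    August 2023     ┃iewer       
           ┃Mo Tu We Th Fr Sa Su┃────────────
           ┃    1  2  3  4  5  6┃ logging    
           ┃ 7  8  9 10 11 12 13┃ os         
           ┃14 15 16* 17 18 19 2┃ollections i
           ┃21 22 23 24 25 26 27┃athlib impor
           ┃28* 29 30 31        ┃            
           ┃                    ┃rse_value(it
           ┃                    ┃gger.info(f"
           ┃                    ┃tput.append(
           ┃                    ┃ data is not


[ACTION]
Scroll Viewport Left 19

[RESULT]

                                             
                                             
               ┏━━━━━━━━━━━━━━━━━━━━┓        
               ┃ CalendarWidget     ┃        
               ┠────────────────────┨━━━━━━━━
               ┃    August 2023     ┃iewer   
               ┃Mo Tu We Th Fr Sa Su┃────────
               ┃    1  2  3  4  5  6┃ logging
               ┃ 7  8  9 10 11 12 13┃ os     
               ┃14 15 16* 17 18 19 2┃ollectio
               ┃21 22 23 24 25 26 27┃athlib i
               ┃28* 29 30 31        ┃        
               ┃                    ┃rse_valu
               ┃                    ┃gger.inf
               ┃                    ┃tput.app
               ┃                    ┃ data is


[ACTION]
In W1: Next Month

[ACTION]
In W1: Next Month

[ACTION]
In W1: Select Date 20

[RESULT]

                                             
                                             
               ┏━━━━━━━━━━━━━━━━━━━━┓        
               ┃ CalendarWidget     ┃        
               ┠────────────────────┨━━━━━━━━
               ┃    October 2023    ┃iewer   
               ┃Mo Tu We Th Fr Sa Su┃────────
               ┃                   1┃ logging
               ┃ 2  3  4  5  6  7  8┃ os     
               ┃ 9 10 11 12 13 14 15┃ollectio
               ┃16 17 18 19 [20] 21 ┃athlib i
               ┃23 24 25 26 27 28 29┃        
               ┃30 31               ┃rse_valu
               ┃                    ┃gger.inf
               ┃                    ┃tput.app
               ┃                    ┃ data is


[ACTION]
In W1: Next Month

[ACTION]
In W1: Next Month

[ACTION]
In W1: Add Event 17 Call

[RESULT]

                                             
                                             
               ┏━━━━━━━━━━━━━━━━━━━━┓        
               ┃ CalendarWidget     ┃        
               ┠────────────────────┨━━━━━━━━
               ┃   December 2023    ┃iewer   
               ┃Mo Tu We Th Fr Sa Su┃────────
               ┃             1  2  3┃ logging
               ┃ 4  5  6  7  8  9 10┃ os     
               ┃11 12 13 14 15 16 17┃ollectio
               ┃18 19 20 21 22 23 24┃athlib i
               ┃25 26 27 28 29 30 31┃        
               ┃                    ┃rse_valu
               ┃                    ┃gger.inf
               ┃                    ┃tput.app
               ┃                    ┃ data is


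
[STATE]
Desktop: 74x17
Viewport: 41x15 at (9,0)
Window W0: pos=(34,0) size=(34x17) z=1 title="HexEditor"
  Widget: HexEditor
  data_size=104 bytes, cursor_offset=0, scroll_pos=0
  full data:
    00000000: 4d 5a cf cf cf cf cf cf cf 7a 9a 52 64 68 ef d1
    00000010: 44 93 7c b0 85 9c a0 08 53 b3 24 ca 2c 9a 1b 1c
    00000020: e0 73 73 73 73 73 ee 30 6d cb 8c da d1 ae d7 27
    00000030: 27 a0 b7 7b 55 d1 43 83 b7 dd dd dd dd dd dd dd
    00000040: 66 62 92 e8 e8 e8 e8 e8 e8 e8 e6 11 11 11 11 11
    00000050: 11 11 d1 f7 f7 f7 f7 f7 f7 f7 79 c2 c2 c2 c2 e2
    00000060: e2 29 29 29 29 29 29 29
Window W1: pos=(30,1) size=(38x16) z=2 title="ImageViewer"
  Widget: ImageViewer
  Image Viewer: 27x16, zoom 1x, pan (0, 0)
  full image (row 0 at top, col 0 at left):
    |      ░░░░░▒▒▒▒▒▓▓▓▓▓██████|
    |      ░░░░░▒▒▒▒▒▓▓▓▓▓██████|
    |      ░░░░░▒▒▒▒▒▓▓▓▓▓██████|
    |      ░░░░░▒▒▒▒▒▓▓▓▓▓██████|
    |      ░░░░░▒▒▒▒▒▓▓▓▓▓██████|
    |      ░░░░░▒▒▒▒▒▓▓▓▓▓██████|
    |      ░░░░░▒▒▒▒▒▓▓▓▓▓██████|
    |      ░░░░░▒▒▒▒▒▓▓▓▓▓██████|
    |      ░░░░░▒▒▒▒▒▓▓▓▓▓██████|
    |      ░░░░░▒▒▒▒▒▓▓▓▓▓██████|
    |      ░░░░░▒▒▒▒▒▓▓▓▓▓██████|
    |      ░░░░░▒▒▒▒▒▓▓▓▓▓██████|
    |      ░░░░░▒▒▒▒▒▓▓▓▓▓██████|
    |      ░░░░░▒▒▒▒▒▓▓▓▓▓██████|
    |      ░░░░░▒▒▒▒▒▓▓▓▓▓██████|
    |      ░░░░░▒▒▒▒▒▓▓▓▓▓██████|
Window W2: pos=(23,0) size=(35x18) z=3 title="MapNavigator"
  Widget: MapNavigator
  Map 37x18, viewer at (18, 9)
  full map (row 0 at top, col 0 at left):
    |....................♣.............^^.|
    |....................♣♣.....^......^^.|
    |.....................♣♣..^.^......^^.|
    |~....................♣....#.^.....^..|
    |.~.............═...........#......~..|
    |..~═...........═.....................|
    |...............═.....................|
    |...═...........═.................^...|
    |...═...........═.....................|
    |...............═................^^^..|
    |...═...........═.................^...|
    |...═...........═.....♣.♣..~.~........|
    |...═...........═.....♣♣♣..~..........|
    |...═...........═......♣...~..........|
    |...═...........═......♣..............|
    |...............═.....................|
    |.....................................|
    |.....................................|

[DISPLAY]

              ┏━━━━━━━━━━━━━━━━━━━━━━━━━━
              ┃ MapNavigator             
              ┠──────────────────────────
              ┃...................♣♣..^.^
              ┃...................♣....#.
              ┃.............═...........#
              ┃~═...........═............
              ┃.............═............
              ┃.═...........═............
              ┃.═...........═............
              ┃.............═..@.........
              ┃.═...........═............
              ┃.═...........═.....♣.♣..~.
              ┃.═...........═.....♣♣♣..~.
              ┃.═...........═......♣...~.


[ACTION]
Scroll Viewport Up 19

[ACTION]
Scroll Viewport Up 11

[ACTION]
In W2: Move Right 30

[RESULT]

              ┏━━━━━━━━━━━━━━━━━━━━━━━━━━
              ┃ MapNavigator             
              ┠──────────────────────────
              ┃.♣♣..^.^......^^.         
              ┃.♣....#.^.....^..         
              ┃.......#......~..         
              ┃.................         
              ┃.................         
              ┃.............^...         
              ┃.................         
              ┃............^^^.@         
              ┃.............^...         
              ┃.♣.♣..~.~........         
              ┃.♣♣♣..~..........         
              ┃..♣...~..........         


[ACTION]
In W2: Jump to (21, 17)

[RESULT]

              ┏━━━━━━━━━━━━━━━━━━━━━━━━━━
              ┃ MapNavigator             
              ┠──────────────────────────
              ┃..........═...............
              ┃..........═.....♣.♣..~.~..
              ┃..........═.....♣♣♣..~....
              ┃..........═......♣...~....
              ┃..........═......♣........
              ┃..........═...............
              ┃..........................
              ┃................@.........
              ┃                          
              ┃                          
              ┃                          
              ┃                          


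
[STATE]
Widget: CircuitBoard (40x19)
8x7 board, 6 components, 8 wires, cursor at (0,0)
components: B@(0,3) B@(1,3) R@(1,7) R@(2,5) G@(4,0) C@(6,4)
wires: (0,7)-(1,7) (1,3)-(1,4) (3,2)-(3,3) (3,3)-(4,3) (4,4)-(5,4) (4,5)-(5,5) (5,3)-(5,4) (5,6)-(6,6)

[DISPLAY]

   0 1 2 3 4 5 6 7                      
0  [.]          B               ·       
                                │       
1               B ─ ·           R       
                                        
2                       R               
                                        
3           · ─ ·                       
                │                       
4   G           ·   ·   ·               
                    │   │               
5               · ─ ·   ·   ·           
                            │           
6                   C       ·           
Cursor: (0,0)                           
                                        
                                        
                                        
                                        


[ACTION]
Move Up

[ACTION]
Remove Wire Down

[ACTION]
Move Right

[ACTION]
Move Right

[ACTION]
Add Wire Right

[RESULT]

   0 1 2 3 4 5 6 7                      
0          [.]─ B               ·       
                                │       
1               B ─ ·           R       
                                        
2                       R               
                                        
3           · ─ ·                       
                │                       
4   G           ·   ·   ·               
                    │   │               
5               · ─ ·   ·   ·           
                            │           
6                   C       ·           
Cursor: (0,2)                           
                                        
                                        
                                        
                                        


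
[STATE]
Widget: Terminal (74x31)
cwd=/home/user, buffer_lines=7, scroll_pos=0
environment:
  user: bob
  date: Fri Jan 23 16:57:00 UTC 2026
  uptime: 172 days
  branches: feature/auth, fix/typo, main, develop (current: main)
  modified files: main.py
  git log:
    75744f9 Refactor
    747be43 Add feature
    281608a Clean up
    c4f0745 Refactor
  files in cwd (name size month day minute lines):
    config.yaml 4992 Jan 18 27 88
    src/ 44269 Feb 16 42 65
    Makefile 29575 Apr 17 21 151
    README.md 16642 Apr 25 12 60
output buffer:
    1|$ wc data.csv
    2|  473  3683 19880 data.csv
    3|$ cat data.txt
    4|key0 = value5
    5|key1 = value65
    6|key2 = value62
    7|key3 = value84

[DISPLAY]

$ wc data.csv                                                             
  473  3683 19880 data.csv                                                
$ cat data.txt                                                            
key0 = value5                                                             
key1 = value65                                                            
key2 = value62                                                            
key3 = value84                                                            
$ █                                                                       
                                                                          
                                                                          
                                                                          
                                                                          
                                                                          
                                                                          
                                                                          
                                                                          
                                                                          
                                                                          
                                                                          
                                                                          
                                                                          
                                                                          
                                                                          
                                                                          
                                                                          
                                                                          
                                                                          
                                                                          
                                                                          
                                                                          
                                                                          


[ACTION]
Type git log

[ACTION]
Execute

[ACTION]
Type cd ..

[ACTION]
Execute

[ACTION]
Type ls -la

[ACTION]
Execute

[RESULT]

$ wc data.csv                                                             
  473  3683 19880 data.csv                                                
$ cat data.txt                                                            
key0 = value5                                                             
key1 = value65                                                            
key2 = value62                                                            
key3 = value84                                                            
$ git log                                                                 
75744f9 Refactor                                                          
747be43 Add feature                                                       
281608a Clean up                                                          
c4f0745 Refactor                                                          
$ cd ..                                                                   
                                                                          
$ ls -la                                                                  
-rw-r--r--  1 bob group     4992 Jan 18 10:27 config.yaml                 
drwxr-xr-x  1 bob group    44269 Feb 16 10:42 src/                        
-rw-r--r--  1 bob group    29575 Apr 17 10:21 Makefile                    
-rw-r--r--  1 bob group    16642 Apr 25 10:12 README.md                   
$ █                                                                       
                                                                          
                                                                          
                                                                          
                                                                          
                                                                          
                                                                          
                                                                          
                                                                          
                                                                          
                                                                          
                                                                          
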